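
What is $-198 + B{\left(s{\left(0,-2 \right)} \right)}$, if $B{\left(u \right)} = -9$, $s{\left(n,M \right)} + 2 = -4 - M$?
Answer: $-207$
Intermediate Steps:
$s{\left(n,M \right)} = -6 - M$ ($s{\left(n,M \right)} = -2 - \left(4 + M\right) = -6 - M$)
$-198 + B{\left(s{\left(0,-2 \right)} \right)} = -198 - 9 = -207$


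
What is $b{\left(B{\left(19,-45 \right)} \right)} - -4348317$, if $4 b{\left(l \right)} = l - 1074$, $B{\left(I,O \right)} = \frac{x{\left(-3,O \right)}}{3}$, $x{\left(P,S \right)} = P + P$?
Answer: $4348048$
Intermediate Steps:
$x{\left(P,S \right)} = 2 P$
$B{\left(I,O \right)} = -2$ ($B{\left(I,O \right)} = \frac{2 \left(-3\right)}{3} = \left(-6\right) \frac{1}{3} = -2$)
$b{\left(l \right)} = - \frac{537}{2} + \frac{l}{4}$ ($b{\left(l \right)} = \frac{l - 1074}{4} = \frac{-1074 + l}{4} = - \frac{537}{2} + \frac{l}{4}$)
$b{\left(B{\left(19,-45 \right)} \right)} - -4348317 = \left(- \frac{537}{2} + \frac{1}{4} \left(-2\right)\right) - -4348317 = \left(- \frac{537}{2} - \frac{1}{2}\right) + 4348317 = -269 + 4348317 = 4348048$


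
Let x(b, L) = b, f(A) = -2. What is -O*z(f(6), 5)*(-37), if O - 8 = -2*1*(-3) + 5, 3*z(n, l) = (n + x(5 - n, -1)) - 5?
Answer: 0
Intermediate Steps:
z(n, l) = 0 (z(n, l) = ((n + (5 - n)) - 5)/3 = (5 - 5)/3 = (1/3)*0 = 0)
O = 19 (O = 8 + (-2*1*(-3) + 5) = 8 + (-2*(-3) + 5) = 8 + (6 + 5) = 8 + 11 = 19)
-O*z(f(6), 5)*(-37) = -19*0*(-37) = -0*(-37) = -1*0 = 0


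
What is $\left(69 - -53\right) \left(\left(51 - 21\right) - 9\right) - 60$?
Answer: $2502$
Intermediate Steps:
$\left(69 - -53\right) \left(\left(51 - 21\right) - 9\right) - 60 = \left(69 + 53\right) \left(30 - 9\right) - 60 = 122 \cdot 21 - 60 = 2562 - 60 = 2502$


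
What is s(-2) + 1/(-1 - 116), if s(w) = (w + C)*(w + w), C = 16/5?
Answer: -2813/585 ≈ -4.8085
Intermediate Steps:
C = 16/5 (C = 16*(1/5) = 16/5 ≈ 3.2000)
s(w) = 2*w*(16/5 + w) (s(w) = (w + 16/5)*(w + w) = (16/5 + w)*(2*w) = 2*w*(16/5 + w))
s(-2) + 1/(-1 - 116) = (2/5)*(-2)*(16 + 5*(-2)) + 1/(-1 - 116) = (2/5)*(-2)*(16 - 10) + 1/(-117) = (2/5)*(-2)*6 - 1/117 = -24/5 - 1/117 = -2813/585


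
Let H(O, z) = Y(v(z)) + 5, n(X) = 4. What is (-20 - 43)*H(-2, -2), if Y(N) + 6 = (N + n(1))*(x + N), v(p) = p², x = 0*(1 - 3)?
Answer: -1953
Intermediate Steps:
x = 0 (x = 0*(-2) = 0)
Y(N) = -6 + N*(4 + N) (Y(N) = -6 + (N + 4)*(0 + N) = -6 + (4 + N)*N = -6 + N*(4 + N))
H(O, z) = -1 + z⁴ + 4*z² (H(O, z) = (-6 + (z²)² + 4*z²) + 5 = (-6 + z⁴ + 4*z²) + 5 = -1 + z⁴ + 4*z²)
(-20 - 43)*H(-2, -2) = (-20 - 43)*(-1 + (-2)⁴ + 4*(-2)²) = -63*(-1 + 16 + 4*4) = -63*(-1 + 16 + 16) = -63*31 = -1953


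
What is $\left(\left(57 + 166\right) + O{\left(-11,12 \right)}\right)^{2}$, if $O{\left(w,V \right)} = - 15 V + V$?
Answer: $3025$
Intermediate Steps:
$O{\left(w,V \right)} = - 14 V$
$\left(\left(57 + 166\right) + O{\left(-11,12 \right)}\right)^{2} = \left(\left(57 + 166\right) - 168\right)^{2} = \left(223 - 168\right)^{2} = 55^{2} = 3025$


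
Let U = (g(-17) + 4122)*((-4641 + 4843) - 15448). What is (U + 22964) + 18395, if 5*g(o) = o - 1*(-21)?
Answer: -314074249/5 ≈ -6.2815e+7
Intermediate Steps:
g(o) = 21/5 + o/5 (g(o) = (o - 1*(-21))/5 = (o + 21)/5 = (21 + o)/5 = 21/5 + o/5)
U = -314281044/5 (U = ((21/5 + (⅕)*(-17)) + 4122)*((-4641 + 4843) - 15448) = ((21/5 - 17/5) + 4122)*(202 - 15448) = (⅘ + 4122)*(-15246) = (20614/5)*(-15246) = -314281044/5 ≈ -6.2856e+7)
(U + 22964) + 18395 = (-314281044/5 + 22964) + 18395 = -314166224/5 + 18395 = -314074249/5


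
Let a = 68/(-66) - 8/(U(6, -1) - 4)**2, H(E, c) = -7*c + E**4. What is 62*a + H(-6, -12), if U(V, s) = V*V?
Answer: 2778625/2112 ≈ 1315.6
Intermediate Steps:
U(V, s) = V**2
H(E, c) = E**4 - 7*c
a = -4385/4224 (a = 68/(-66) - 8/(6**2 - 4)**2 = 68*(-1/66) - 8/(36 - 4)**2 = -34/33 - 8/(32**2) = -34/33 - 8/1024 = -34/33 - 8*1/1024 = -34/33 - 1/128 = -4385/4224 ≈ -1.0381)
62*a + H(-6, -12) = 62*(-4385/4224) + ((-6)**4 - 7*(-12)) = -135935/2112 + (1296 + 84) = -135935/2112 + 1380 = 2778625/2112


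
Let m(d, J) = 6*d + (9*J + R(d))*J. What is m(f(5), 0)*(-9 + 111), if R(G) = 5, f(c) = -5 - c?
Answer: -6120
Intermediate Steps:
m(d, J) = 6*d + J*(5 + 9*J) (m(d, J) = 6*d + (9*J + 5)*J = 6*d + (5 + 9*J)*J = 6*d + J*(5 + 9*J))
m(f(5), 0)*(-9 + 111) = (5*0 + 6*(-5 - 1*5) + 9*0²)*(-9 + 111) = (0 + 6*(-5 - 5) + 9*0)*102 = (0 + 6*(-10) + 0)*102 = (0 - 60 + 0)*102 = -60*102 = -6120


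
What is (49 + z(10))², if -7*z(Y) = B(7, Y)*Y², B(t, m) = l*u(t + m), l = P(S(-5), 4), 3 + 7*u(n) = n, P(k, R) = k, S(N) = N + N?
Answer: 5489649/49 ≈ 1.1203e+5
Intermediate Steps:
S(N) = 2*N
u(n) = -3/7 + n/7
l = -10 (l = 2*(-5) = -10)
B(t, m) = 30/7 - 10*m/7 - 10*t/7 (B(t, m) = -10*(-3/7 + (t + m)/7) = -10*(-3/7 + (m + t)/7) = -10*(-3/7 + (m/7 + t/7)) = -10*(-3/7 + m/7 + t/7) = 30/7 - 10*m/7 - 10*t/7)
z(Y) = -Y²*(-40/7 - 10*Y/7)/7 (z(Y) = -(30/7 - 10*Y/7 - 10/7*7)*Y²/7 = -(30/7 - 10*Y/7 - 10)*Y²/7 = -(-40/7 - 10*Y/7)*Y²/7 = -Y²*(-40/7 - 10*Y/7)/7)
(49 + z(10))² = (49 + (10/49)*10²*(4 + 10))² = (49 + (10/49)*100*14)² = (49 + 2000/7)² = (2343/7)² = 5489649/49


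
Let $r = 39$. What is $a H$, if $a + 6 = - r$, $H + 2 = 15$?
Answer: $-585$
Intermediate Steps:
$H = 13$ ($H = -2 + 15 = 13$)
$a = -45$ ($a = -6 - 39 = -45$)
$a H = \left(-45\right) 13 = -585$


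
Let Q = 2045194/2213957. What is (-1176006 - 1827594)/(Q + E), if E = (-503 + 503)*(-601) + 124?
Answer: -1108306874200/46095977 ≈ -24043.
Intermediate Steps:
E = 124 (E = 0*(-601) + 124 = 0 + 124 = 124)
Q = 2045194/2213957 (Q = 2045194*(1/2213957) = 2045194/2213957 ≈ 0.92377)
(-1176006 - 1827594)/(Q + E) = (-1176006 - 1827594)/(2045194/2213957 + 124) = -3003600/276575862/2213957 = -3003600*2213957/276575862 = -1108306874200/46095977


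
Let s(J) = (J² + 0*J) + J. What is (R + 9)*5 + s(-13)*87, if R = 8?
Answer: 13657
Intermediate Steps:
s(J) = J + J² (s(J) = (J² + 0) + J = J² + J = J + J²)
(R + 9)*5 + s(-13)*87 = (8 + 9)*5 - 13*(1 - 13)*87 = 17*5 - 13*(-12)*87 = 85 + 156*87 = 85 + 13572 = 13657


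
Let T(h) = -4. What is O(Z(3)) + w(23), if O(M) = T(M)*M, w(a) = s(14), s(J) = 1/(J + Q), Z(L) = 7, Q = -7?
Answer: -195/7 ≈ -27.857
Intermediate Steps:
s(J) = 1/(-7 + J) (s(J) = 1/(J - 7) = 1/(-7 + J))
w(a) = ⅐ (w(a) = 1/(-7 + 14) = 1/7 = ⅐)
O(M) = -4*M
O(Z(3)) + w(23) = -4*7 + ⅐ = -28 + ⅐ = -195/7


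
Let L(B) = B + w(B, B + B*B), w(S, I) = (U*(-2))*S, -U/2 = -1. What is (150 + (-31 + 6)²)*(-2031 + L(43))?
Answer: -1674000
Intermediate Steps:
U = 2 (U = -2*(-1) = 2)
w(S, I) = -4*S (w(S, I) = (2*(-2))*S = -4*S)
L(B) = -3*B (L(B) = B - 4*B = -3*B)
(150 + (-31 + 6)²)*(-2031 + L(43)) = (150 + (-31 + 6)²)*(-2031 - 3*43) = (150 + (-25)²)*(-2031 - 129) = (150 + 625)*(-2160) = 775*(-2160) = -1674000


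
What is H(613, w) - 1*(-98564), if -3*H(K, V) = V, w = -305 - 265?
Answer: 98754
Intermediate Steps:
w = -570
H(K, V) = -V/3
H(613, w) - 1*(-98564) = -⅓*(-570) - 1*(-98564) = 190 + 98564 = 98754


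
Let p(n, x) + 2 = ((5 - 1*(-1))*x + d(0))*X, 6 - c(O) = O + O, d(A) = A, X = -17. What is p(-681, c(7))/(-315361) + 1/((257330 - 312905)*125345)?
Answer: -5670363692611/2196819981588375 ≈ -0.0025812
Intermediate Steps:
c(O) = 6 - 2*O (c(O) = 6 - (O + O) = 6 - 2*O)
p(n, x) = -2 - 102*x (p(n, x) = -2 + ((5 - 1*(-1))*x + 0)*(-17) = -2 + ((5 + 1)*x + 0)*(-17) = -2 + (6*x + 0)*(-17) = -2 + (6*x)*(-17) = -2 - 102*x)
p(-681, c(7))/(-315361) + 1/((257330 - 312905)*125345) = (-2 - 102*(6 - 2*7))/(-315361) + 1/((257330 - 312905)*125345) = (-2 - 102*(6 - 14))*(-1/315361) + (1/125345)/(-55575) = (-2 - 102*(-8))*(-1/315361) - 1/55575*1/125345 = (-2 + 816)*(-1/315361) - 1/6966048375 = 814*(-1/315361) - 1/6966048375 = -814/315361 - 1/6966048375 = -5670363692611/2196819981588375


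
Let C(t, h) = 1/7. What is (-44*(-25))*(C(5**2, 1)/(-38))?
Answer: -550/133 ≈ -4.1353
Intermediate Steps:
C(t, h) = 1/7
(-44*(-25))*(C(5**2, 1)/(-38)) = (-44*(-25))*((1/7)/(-38)) = 1100*((1/7)*(-1/38)) = 1100*(-1/266) = -550/133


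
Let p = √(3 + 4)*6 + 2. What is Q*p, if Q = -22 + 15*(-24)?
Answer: -764 - 2292*√7 ≈ -6828.1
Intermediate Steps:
p = 2 + 6*√7 (p = √7*6 + 2 = 6*√7 + 2 = 2 + 6*√7 ≈ 17.875)
Q = -382 (Q = -22 - 360 = -382)
Q*p = -382*(2 + 6*√7) = -764 - 2292*√7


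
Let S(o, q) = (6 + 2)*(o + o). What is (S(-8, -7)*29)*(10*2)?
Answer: -74240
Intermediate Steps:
S(o, q) = 16*o (S(o, q) = 8*(2*o) = 16*o)
(S(-8, -7)*29)*(10*2) = ((16*(-8))*29)*(10*2) = -128*29*20 = -3712*20 = -74240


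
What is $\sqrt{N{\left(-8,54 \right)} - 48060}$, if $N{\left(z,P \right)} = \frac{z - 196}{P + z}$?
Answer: $\frac{i \sqrt{25426086}}{23} \approx 219.24 i$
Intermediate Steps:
$N{\left(z,P \right)} = \frac{-196 + z}{P + z}$
$\sqrt{N{\left(-8,54 \right)} - 48060} = \sqrt{\frac{-196 - 8}{54 - 8} - 48060} = \sqrt{\frac{1}{46} \left(-204\right) - 48060} = \sqrt{- \frac{102}{23} - 48060} = \sqrt{- \frac{1105482}{23}} = \frac{i \sqrt{25426086}}{23}$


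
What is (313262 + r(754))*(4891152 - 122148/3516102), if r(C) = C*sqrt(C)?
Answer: 99766923012495468/65113 + 240132093747156*sqrt(754)/65113 ≈ 1.6335e+12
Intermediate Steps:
r(C) = C**(3/2)
(313262 + r(754))*(4891152 - 122148/3516102) = (313262 + 754**(3/2))*(4891152 - 122148/3516102) = (313262 + 754*sqrt(754))*(4891152 - 122148*1/3516102) = (313262 + 754*sqrt(754))*(4891152 - 2262/65113) = (313262 + 754*sqrt(754))*(318477577914/65113) = 99766923012495468/65113 + 240132093747156*sqrt(754)/65113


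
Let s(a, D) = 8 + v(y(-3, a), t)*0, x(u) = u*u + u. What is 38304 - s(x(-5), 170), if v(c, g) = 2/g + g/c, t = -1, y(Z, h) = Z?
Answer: 38296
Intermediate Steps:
x(u) = u + u² (x(u) = u² + u = u + u²)
s(a, D) = 8 (s(a, D) = 8 + (2/(-1) - 1/(-3))*0 = 8 + (2*(-1) - 1*(-⅓))*0 = 8 + (-2 + ⅓)*0 = 8 - 5/3*0 = 8 + 0 = 8)
38304 - s(x(-5), 170) = 38304 - 1*8 = 38304 - 8 = 38296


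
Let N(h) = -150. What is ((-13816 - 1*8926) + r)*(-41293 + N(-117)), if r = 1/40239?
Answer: 37925124911291/40239 ≈ 9.4250e+8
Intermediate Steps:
r = 1/40239 ≈ 2.4851e-5
((-13816 - 1*8926) + r)*(-41293 + N(-117)) = ((-13816 - 1*8926) + 1/40239)*(-41293 - 150) = ((-13816 - 8926) + 1/40239)*(-41443) = (-22742 + 1/40239)*(-41443) = -915115337/40239*(-41443) = 37925124911291/40239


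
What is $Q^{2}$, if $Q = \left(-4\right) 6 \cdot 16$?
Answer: $147456$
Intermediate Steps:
$Q = -384$ ($Q = \left(-24\right) 16 = -384$)
$Q^{2} = \left(-384\right)^{2} = 147456$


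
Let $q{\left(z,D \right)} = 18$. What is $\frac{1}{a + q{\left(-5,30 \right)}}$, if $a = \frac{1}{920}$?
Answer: $\frac{920}{16561} \approx 0.055552$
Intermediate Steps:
$a = \frac{1}{920} \approx 0.001087$
$\frac{1}{a + q{\left(-5,30 \right)}} = \frac{1}{\frac{1}{920} + 18} = \frac{1}{\frac{16561}{920}} = \frac{920}{16561}$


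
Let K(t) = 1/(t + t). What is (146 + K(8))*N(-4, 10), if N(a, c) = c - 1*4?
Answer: 7011/8 ≈ 876.38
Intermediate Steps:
N(a, c) = -4 + c (N(a, c) = c - 4 = -4 + c)
K(t) = 1/(2*t)
(146 + K(8))*N(-4, 10) = (146 + (½)/8)*(-4 + 10) = (146 + (½)*(⅛))*6 = (146 + 1/16)*6 = (2337/16)*6 = 7011/8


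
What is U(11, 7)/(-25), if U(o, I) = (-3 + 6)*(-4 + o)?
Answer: -21/25 ≈ -0.84000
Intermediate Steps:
U(o, I) = -12 + 3*o (U(o, I) = 3*(-4 + o) = -12 + 3*o)
U(11, 7)/(-25) = (-12 + 3*11)/(-25) = -(-12 + 33)/25 = -1/25*21 = -21/25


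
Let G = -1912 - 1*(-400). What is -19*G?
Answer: 28728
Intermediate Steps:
G = -1512 (G = -1912 + 400 = -1512)
-19*G = -19*(-1512) = 28728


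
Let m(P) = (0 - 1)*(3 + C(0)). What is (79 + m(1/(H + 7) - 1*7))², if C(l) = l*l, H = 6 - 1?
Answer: 5776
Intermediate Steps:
H = 5
C(l) = l²
m(P) = -3 (m(P) = (0 - 1)*(3 + 0²) = -(3 + 0) = -1*3 = -3)
(79 + m(1/(H + 7) - 1*7))² = (79 - 3)² = 76² = 5776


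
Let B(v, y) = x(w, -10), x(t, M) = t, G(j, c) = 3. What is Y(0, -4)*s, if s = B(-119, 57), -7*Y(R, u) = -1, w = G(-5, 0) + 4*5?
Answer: 23/7 ≈ 3.2857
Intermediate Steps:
w = 23 (w = 3 + 4*5 = 3 + 20 = 23)
B(v, y) = 23
Y(R, u) = ⅐ (Y(R, u) = -⅐*(-1) = ⅐)
s = 23
Y(0, -4)*s = (⅐)*23 = 23/7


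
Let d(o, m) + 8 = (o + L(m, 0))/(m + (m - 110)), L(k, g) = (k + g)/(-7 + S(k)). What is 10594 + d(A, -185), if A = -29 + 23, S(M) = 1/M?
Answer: 6585312431/622080 ≈ 10586.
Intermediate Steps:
L(k, g) = (g + k)/(-7 + 1/k) (L(k, g) = (k + g)/(-7 + 1/k) = (g + k)/(-7 + 1/k))
A = -6
d(o, m) = -8 + (o - m**2/(-1 + 7*m))/(-110 + 2*m) (d(o, m) = -8 + (o - m*(0 + m)/(-1 + 7*m))/(m + (m - 110)) = -8 + (o - m*m/(-1 + 7*m))/(m + (-110 + m)) = -8 + (o - m**2/(-1 + 7*m))/(-110 + 2*m))
10594 + d(A, -185) = 10594 + (-1*(-185)**2 - (-1 + 7*(-185))*(-880 - 1*(-6) + 16*(-185)))/(2*(-1 + 7*(-185))*(-55 - 185)) = 10594 + (1/2)*(-1*34225 - (-1 - 1295)*(-880 + 6 - 2960))/(-1 - 1295*(-240)) = 10594 + (1/2)*(-1/240)*(-34225 - 1*(-1296)*(-3834))/(-1296) = 10594 + (1/2)*(-1/1296)*(-1/240)*(-34225 - 4968864) = 10594 + (1/2)*(-1/1296)*(-1/240)*(-5003089) = 10594 - 5003089/622080 = 6585312431/622080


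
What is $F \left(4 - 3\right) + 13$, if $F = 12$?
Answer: $25$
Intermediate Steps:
$F \left(4 - 3\right) + 13 = 12 \left(4 - 3\right) + 13 = 12 \cdot 1 + 13 = 12 + 13 = 25$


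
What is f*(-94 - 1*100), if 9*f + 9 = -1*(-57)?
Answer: -3104/3 ≈ -1034.7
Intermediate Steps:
f = 16/3 (f = -1 + (-1*(-57))/9 = -1 + (⅑)*57 = -1 + 19/3 = 16/3 ≈ 5.3333)
f*(-94 - 1*100) = 16*(-94 - 1*100)/3 = 16*(-94 - 100)/3 = (16/3)*(-194) = -3104/3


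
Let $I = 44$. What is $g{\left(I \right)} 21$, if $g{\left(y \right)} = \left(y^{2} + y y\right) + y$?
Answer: $82236$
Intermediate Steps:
$g{\left(y \right)} = y + 2 y^{2}$ ($g{\left(y \right)} = \left(y^{2} + y^{2}\right) + y = 2 y^{2} + y = y + 2 y^{2}$)
$g{\left(I \right)} 21 = 44 \left(1 + 2 \cdot 44\right) 21 = 44 \left(1 + 88\right) 21 = 44 \cdot 89 \cdot 21 = 3916 \cdot 21 = 82236$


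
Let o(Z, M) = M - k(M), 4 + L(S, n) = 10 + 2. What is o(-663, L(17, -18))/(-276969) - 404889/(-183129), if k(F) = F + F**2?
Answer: 37384473899/16907018667 ≈ 2.2112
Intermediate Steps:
L(S, n) = 8 (L(S, n) = -4 + (10 + 2) = -4 + 12 = 8)
o(Z, M) = M - M*(1 + M)
o(-663, L(17, -18))/(-276969) - 404889/(-183129) = -1*8**2/(-276969) - 404889/(-183129) = -1*64*(-1/276969) - 404889*(-1/183129) = -64*(-1/276969) + 134963/61043 = 64/276969 + 134963/61043 = 37384473899/16907018667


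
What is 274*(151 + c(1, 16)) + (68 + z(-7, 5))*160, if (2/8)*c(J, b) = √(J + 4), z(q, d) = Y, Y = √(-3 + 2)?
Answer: 52254 + 160*I + 1096*√5 ≈ 54705.0 + 160.0*I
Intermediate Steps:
Y = I (Y = √(-1) = I ≈ 1.0*I)
z(q, d) = I
c(J, b) = 4*√(4 + J) (c(J, b) = 4*√(J + 4) = 4*√(4 + J))
274*(151 + c(1, 16)) + (68 + z(-7, 5))*160 = 274*(151 + 4*√(4 + 1)) + (68 + I)*160 = 274*(151 + 4*√5) + (10880 + 160*I) = (41374 + 1096*√5) + (10880 + 160*I) = 52254 + 160*I + 1096*√5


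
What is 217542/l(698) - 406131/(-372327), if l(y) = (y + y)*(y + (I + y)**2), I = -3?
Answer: 15240669174199/13967998569762 ≈ 1.0911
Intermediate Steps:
l(y) = 2*y*(y + (-3 + y)**2) (l(y) = (y + y)*(y + (-3 + y)**2) = (2*y)*(y + (-3 + y)**2) = 2*y*(y + (-3 + y)**2))
217542/l(698) - 406131/(-372327) = 217542/((2*698*(698 + (-3 + 698)**2))) - 406131/(-372327) = 217542/((2*698*(698 + 695**2))) - 406131*(-1/372327) = 217542/((2*698*(698 + 483025))) + 135377/124109 = 217542/((2*698*483723)) + 135377/124109 = 217542/675277308 + 135377/124109 = 217542*(1/675277308) + 135377/124109 = 36257/112546218 + 135377/124109 = 15240669174199/13967998569762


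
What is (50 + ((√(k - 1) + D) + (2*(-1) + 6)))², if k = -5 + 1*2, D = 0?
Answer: 2912 + 216*I ≈ 2912.0 + 216.0*I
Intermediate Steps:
k = -3 (k = -5 + 2 = -3)
(50 + ((√(k - 1) + D) + (2*(-1) + 6)))² = (50 + ((√(-3 - 1) + 0) + (2*(-1) + 6)))² = (50 + ((√(-4) + 0) + (-2 + 6)))² = (50 + ((2*I + 0) + 4))² = (50 + (2*I + 4))² = (50 + (4 + 2*I))² = (54 + 2*I)²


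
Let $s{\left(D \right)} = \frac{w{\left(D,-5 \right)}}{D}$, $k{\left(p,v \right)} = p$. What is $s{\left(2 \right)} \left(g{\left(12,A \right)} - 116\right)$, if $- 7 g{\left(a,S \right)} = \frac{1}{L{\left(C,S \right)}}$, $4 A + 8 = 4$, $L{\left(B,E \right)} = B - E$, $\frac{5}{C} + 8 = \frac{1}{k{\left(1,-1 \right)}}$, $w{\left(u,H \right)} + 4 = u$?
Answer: $\frac{233}{2} \approx 116.5$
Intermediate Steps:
$w{\left(u,H \right)} = -4 + u$
$C = - \frac{5}{7}$ ($C = \frac{5}{-8 + 1^{-1}} = \frac{5}{-8 + 1} = \frac{5}{-7} = 5 \left(- \frac{1}{7}\right) = - \frac{5}{7} \approx -0.71429$)
$A = -1$ ($A = -2 + \frac{1}{4} \cdot 4 = -2 + 1 = -1$)
$s{\left(D \right)} = \frac{-4 + D}{D}$
$g{\left(a,S \right)} = - \frac{1}{7 \left(- \frac{5}{7} - S\right)}$
$s{\left(2 \right)} \left(g{\left(12,A \right)} - 116\right) = \frac{-4 + 2}{2} \left(\frac{1}{5 + 7 \left(-1\right)} - 116\right) = \frac{1}{2} \left(-2\right) \left(\frac{1}{5 - 7} - 116\right) = - (\frac{1}{-2} - 116) = - (- \frac{1}{2} - 116) = \left(-1\right) \left(- \frac{233}{2}\right) = \frac{233}{2}$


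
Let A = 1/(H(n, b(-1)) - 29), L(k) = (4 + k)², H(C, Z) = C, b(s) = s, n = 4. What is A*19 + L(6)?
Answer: 2481/25 ≈ 99.240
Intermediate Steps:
A = -1/25 (A = 1/(4 - 29) = 1/(-25) = -1/25 ≈ -0.040000)
A*19 + L(6) = -1/25*19 + (4 + 6)² = -19/25 + 10² = -19/25 + 100 = 2481/25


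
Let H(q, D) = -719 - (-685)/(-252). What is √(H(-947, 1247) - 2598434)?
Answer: I*√4584910687/42 ≈ 1612.2*I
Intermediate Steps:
H(q, D) = -181873/252 (H(q, D) = -719 - (-685)*(-1)/252 = -719 - 1*685/252 = -719 - 685/252 = -181873/252)
√(H(-947, 1247) - 2598434) = √(-181873/252 - 2598434) = √(-654987241/252) = I*√4584910687/42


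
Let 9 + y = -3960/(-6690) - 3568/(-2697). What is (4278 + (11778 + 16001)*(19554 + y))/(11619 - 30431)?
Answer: -326575846041395/11314119972 ≈ -28864.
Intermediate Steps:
y = -4261211/601431 (y = -9 + (-3960/(-6690) - 3568/(-2697)) = -9 + (-3960*(-1/6690) - 3568*(-1/2697)) = -9 + (132/223 + 3568/2697) = -9 + 1151668/601431 = -4261211/601431 ≈ -7.0851)
(4278 + (11778 + 16001)*(19554 + y))/(11619 - 30431) = (4278 + (11778 + 16001)*(19554 - 4261211/601431))/(11619 - 30431) = (4278 + 27779*(11756120563/601431))/(-18812) = (4278 + 326573273119577/601431)*(-1/18812) = (326575846041395/601431)*(-1/18812) = -326575846041395/11314119972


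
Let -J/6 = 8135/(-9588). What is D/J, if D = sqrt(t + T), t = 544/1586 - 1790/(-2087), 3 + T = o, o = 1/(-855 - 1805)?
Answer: 799*I*sqrt(8719485543070539965)/8953128937025 ≈ 0.26352*I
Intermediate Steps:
o = -1/2660 (o = 1/(-2660) = -1/2660 ≈ -0.00037594)
T = -7981/2660 (T = -3 - 1/2660 = -7981/2660 ≈ -3.0004)
t = 1987134/1654991 (t = 544*(1/1586) - 1790*(-1/2087) = 272/793 + 1790/2087 = 1987134/1654991 ≈ 1.2007)
J = 8135/1598 (J = -48810/(-9588) = -48810*(-1)/9588 = -6*(-8135/9588) = 8135/1598 ≈ 5.0907)
D = I*sqrt(8719485543070539965)/2201138030 (D = sqrt(1987134/1654991 - 7981/2660) = sqrt(-7922706731/4402276060) = I*sqrt(8719485543070539965)/2201138030 ≈ 1.3415*I)
D/J = (I*sqrt(8719485543070539965)/2201138030)/(8135/1598) = (I*sqrt(8719485543070539965)/2201138030)*(1598/8135) = 799*I*sqrt(8719485543070539965)/8953128937025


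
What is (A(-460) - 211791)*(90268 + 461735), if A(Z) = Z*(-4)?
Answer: -115893581853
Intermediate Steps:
A(Z) = -4*Z
(A(-460) - 211791)*(90268 + 461735) = (-4*(-460) - 211791)*(90268 + 461735) = (1840 - 211791)*552003 = -209951*552003 = -115893581853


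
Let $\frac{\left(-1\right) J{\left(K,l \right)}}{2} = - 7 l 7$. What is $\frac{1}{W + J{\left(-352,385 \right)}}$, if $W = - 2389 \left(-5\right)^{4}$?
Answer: $- \frac{1}{1455395} \approx -6.871 \cdot 10^{-7}$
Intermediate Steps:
$J{\left(K,l \right)} = 98 l$ ($J{\left(K,l \right)} = - 2 - 7 l 7 = - 2 \left(- 49 l\right) = 98 l$)
$W = -1493125$ ($W = \left(-2389\right) 625 = -1493125$)
$\frac{1}{W + J{\left(-352,385 \right)}} = \frac{1}{-1493125 + 98 \cdot 385} = \frac{1}{-1493125 + 37730} = \frac{1}{-1455395} = - \frac{1}{1455395}$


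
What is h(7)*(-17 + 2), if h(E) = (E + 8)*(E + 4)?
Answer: -2475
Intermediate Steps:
h(E) = (4 + E)*(8 + E) (h(E) = (8 + E)*(4 + E) = (4 + E)*(8 + E))
h(7)*(-17 + 2) = (32 + 7**2 + 12*7)*(-17 + 2) = (32 + 49 + 84)*(-15) = 165*(-15) = -2475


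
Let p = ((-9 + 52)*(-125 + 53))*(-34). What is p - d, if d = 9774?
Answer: 95490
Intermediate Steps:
p = 105264 (p = (43*(-72))*(-34) = -3096*(-34) = 105264)
p - d = 105264 - 1*9774 = 105264 - 9774 = 95490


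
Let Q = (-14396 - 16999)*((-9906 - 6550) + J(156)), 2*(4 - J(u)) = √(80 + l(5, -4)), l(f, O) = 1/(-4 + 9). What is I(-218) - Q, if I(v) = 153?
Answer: -516510387 - 6279*√2005/2 ≈ -5.1665e+8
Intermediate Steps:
l(f, O) = ⅕ (l(f, O) = 1/5 = ⅕)
J(u) = 4 - √2005/10 (J(u) = 4 - √(80 + ⅕)/2 = 4 - √2005/10)
Q = 516510540 + 6279*√2005/2 (Q = (-14396 - 16999)*((-9906 - 6550) + (4 - √2005/10)) = -31395*(-16456 + (4 - √2005/10)) = -31395*(-16452 - √2005/10) = 516510540 + 6279*√2005/2 ≈ 5.1665e+8)
I(-218) - Q = 153 - (516510540 + 6279*√2005/2) = 153 + (-516510540 - 6279*√2005/2) = -516510387 - 6279*√2005/2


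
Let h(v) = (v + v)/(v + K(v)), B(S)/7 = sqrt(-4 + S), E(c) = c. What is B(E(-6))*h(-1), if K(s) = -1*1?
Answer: 7*I*sqrt(10) ≈ 22.136*I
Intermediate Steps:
K(s) = -1
B(S) = 7*sqrt(-4 + S)
h(v) = 2*v/(-1 + v) (h(v) = (v + v)/(v - 1) = (2*v)/(-1 + v) = 2*v/(-1 + v))
B(E(-6))*h(-1) = (7*sqrt(-4 - 6))*(2*(-1)/(-1 - 1)) = (7*sqrt(-10))*(2*(-1)/(-2)) = (7*(I*sqrt(10)))*(2*(-1)*(-1/2)) = (7*I*sqrt(10))*1 = 7*I*sqrt(10)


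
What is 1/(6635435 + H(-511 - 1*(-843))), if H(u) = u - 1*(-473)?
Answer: 1/6636240 ≈ 1.5069e-7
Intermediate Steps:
H(u) = 473 + u (H(u) = u + 473 = 473 + u)
1/(6635435 + H(-511 - 1*(-843))) = 1/(6635435 + (473 + (-511 - 1*(-843)))) = 1/(6635435 + (473 + (-511 + 843))) = 1/(6635435 + (473 + 332)) = 1/(6635435 + 805) = 1/6636240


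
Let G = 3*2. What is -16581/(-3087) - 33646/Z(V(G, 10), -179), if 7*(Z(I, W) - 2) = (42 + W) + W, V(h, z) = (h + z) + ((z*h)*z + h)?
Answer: 122010646/155379 ≈ 785.25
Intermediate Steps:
G = 6
V(h, z) = z + 2*h + h*z**2 (V(h, z) = (h + z) + ((h*z)*z + h) = (h + z) + (h*z**2 + h) = (h + z) + (h + h*z**2) = z + 2*h + h*z**2)
Z(I, W) = 8 + 2*W/7 (Z(I, W) = 2 + ((42 + W) + W)/7 = 2 + (42 + 2*W)/7 = 2 + (6 + 2*W/7) = 8 + 2*W/7)
-16581/(-3087) - 33646/Z(V(G, 10), -179) = -16581/(-3087) - 33646/(8 + (2/7)*(-179)) = -16581*(-1/3087) - 33646/(8 - 358/7) = 5527/1029 - 33646/(-302/7) = 5527/1029 - 33646*(-7/302) = 5527/1029 + 117761/151 = 122010646/155379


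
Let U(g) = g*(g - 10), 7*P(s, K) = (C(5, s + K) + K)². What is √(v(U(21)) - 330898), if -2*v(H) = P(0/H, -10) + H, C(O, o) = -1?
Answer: I*√16220085/7 ≈ 575.35*I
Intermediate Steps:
P(s, K) = (-1 + K)²/7
U(g) = g*(-10 + g)
v(H) = -121/14 - H/2 (v(H) = -((-1 - 10)²/7 + H)/2 = -((⅐)*(-11)² + H)/2 = -((⅐)*121 + H)/2 = -(121/7 + H)/2 = -121/14 - H/2)
√(v(U(21)) - 330898) = √((-121/14 - 21*(-10 + 21)/2) - 330898) = √((-121/14 - 21*11/2) - 330898) = √((-121/14 - ½*231) - 330898) = √((-121/14 - 231/2) - 330898) = √(-869/7 - 330898) = √(-2317155/7) = I*√16220085/7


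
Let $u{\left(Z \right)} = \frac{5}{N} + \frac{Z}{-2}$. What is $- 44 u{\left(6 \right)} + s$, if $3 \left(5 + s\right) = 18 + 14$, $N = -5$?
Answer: $\frac{545}{3} \approx 181.67$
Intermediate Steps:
$u{\left(Z \right)} = -1 - \frac{Z}{2}$ ($u{\left(Z \right)} = \frac{5}{-5} + \frac{Z}{-2} = 5 \left(- \frac{1}{5}\right) + Z \left(- \frac{1}{2}\right) = -1 - \frac{Z}{2}$)
$s = \frac{17}{3}$ ($s = -5 + \frac{18 + 14}{3} = -5 + \frac{1}{3} \cdot 32 = -5 + \frac{32}{3} = \frac{17}{3} \approx 5.6667$)
$- 44 u{\left(6 \right)} + s = - 44 \left(-1 - 3\right) + \frac{17}{3} = \left(-44\right) \left(-4\right) + \frac{17}{3} = 176 + \frac{17}{3} = \frac{545}{3}$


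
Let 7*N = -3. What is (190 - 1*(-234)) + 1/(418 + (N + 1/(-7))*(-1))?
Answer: 1242327/2930 ≈ 424.00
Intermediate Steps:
N = -3/7 (N = (⅐)*(-3) = -3/7 ≈ -0.42857)
(190 - 1*(-234)) + 1/(418 + (N + 1/(-7))*(-1)) = (190 - 1*(-234)) + 1/(418 + (-3/7 + 1/(-7))*(-1)) = (190 + 234) + 1/(418 + (-3/7 - ⅐)*(-1)) = 424 + 1/(418 - 4/7*(-1)) = 424 + 1/(418 + 4/7) = 424 + 1/(2930/7) = 424 + 7/2930 = 1242327/2930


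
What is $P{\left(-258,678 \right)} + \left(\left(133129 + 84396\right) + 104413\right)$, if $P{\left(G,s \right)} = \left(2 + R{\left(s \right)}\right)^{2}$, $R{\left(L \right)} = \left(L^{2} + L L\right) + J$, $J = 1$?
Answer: $845243357579$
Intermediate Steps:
$R{\left(L \right)} = 1 + 2 L^{2}$ ($R{\left(L \right)} = \left(L^{2} + L L\right) + 1 = \left(L^{2} + L^{2}\right) + 1 = 2 L^{2} + 1 = 1 + 2 L^{2}$)
$P{\left(G,s \right)} = \left(3 + 2 s^{2}\right)^{2}$ ($P{\left(G,s \right)} = \left(2 + \left(1 + 2 s^{2}\right)\right)^{2} = \left(3 + 2 s^{2}\right)^{2}$)
$P{\left(-258,678 \right)} + \left(\left(133129 + 84396\right) + 104413\right) = \left(3 + 2 \cdot 678^{2}\right)^{2} + \left(\left(133129 + 84396\right) + 104413\right) = \left(3 + 2 \cdot 459684\right)^{2} + \left(217525 + 104413\right) = \left(3 + 919368\right)^{2} + 321938 = 919371^{2} + 321938 = 845243035641 + 321938 = 845243357579$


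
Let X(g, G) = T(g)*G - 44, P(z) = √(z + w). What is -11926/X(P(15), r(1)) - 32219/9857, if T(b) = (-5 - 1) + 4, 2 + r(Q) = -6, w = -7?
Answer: 58326225/137998 ≈ 422.66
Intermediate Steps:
r(Q) = -8 (r(Q) = -2 - 6 = -8)
T(b) = -2 (T(b) = -6 + 4 = -2)
P(z) = √(-7 + z) (P(z) = √(z - 7) = √(-7 + z))
X(g, G) = -44 - 2*G (X(g, G) = -2*G - 44 = -44 - 2*G)
-11926/X(P(15), r(1)) - 32219/9857 = -11926/(-44 - 2*(-8)) - 32219/9857 = -11926/(-44 + 16) - 32219*1/9857 = -11926/(-28) - 32219/9857 = -11926*(-1/28) - 32219/9857 = 5963/14 - 32219/9857 = 58326225/137998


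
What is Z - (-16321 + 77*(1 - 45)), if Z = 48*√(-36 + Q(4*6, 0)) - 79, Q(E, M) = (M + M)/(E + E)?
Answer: 19630 + 288*I ≈ 19630.0 + 288.0*I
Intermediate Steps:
Q(E, M) = M/E (Q(E, M) = (2*M)/((2*E)) = (2*M)*(1/(2*E)) = M/E)
Z = -79 + 288*I (Z = 48*√(-36 + 0/((4*6))) - 79 = 48*√(-36 + 0/24) - 79 = 48*√(-36 + 0*(1/24)) - 79 = 48*√(-36 + 0) - 79 = 48*√(-36) - 79 = 48*(6*I) - 79 = 288*I - 79 = -79 + 288*I ≈ -79.0 + 288.0*I)
Z - (-16321 + 77*(1 - 45)) = (-79 + 288*I) - (-16321 + 77*(1 - 45)) = (-79 + 288*I) - (-16321 + 77*(-44)) = (-79 + 288*I) - (-16321 - 3388) = (-79 + 288*I) - 1*(-19709) = (-79 + 288*I) + 19709 = 19630 + 288*I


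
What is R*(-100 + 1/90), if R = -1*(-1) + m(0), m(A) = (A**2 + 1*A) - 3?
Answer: 8999/45 ≈ 199.98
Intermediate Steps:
m(A) = -3 + A + A**2 (m(A) = (A**2 + A) - 3 = (A + A**2) - 3 = -3 + A + A**2)
R = -2 (R = -1*(-1) + (-3 + 0 + 0**2) = 1 + (-3 + 0 + 0) = 1 - 3 = -2)
R*(-100 + 1/90) = -2*(-100 + 1/90) = -2*(-8999/90) = 8999/45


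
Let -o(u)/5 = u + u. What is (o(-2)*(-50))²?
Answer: 1000000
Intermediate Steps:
o(u) = -10*u (o(u) = -5*(u + u) = -10*u)
(o(-2)*(-50))² = (-10*(-2)*(-50))² = (20*(-50))² = (-1000)² = 1000000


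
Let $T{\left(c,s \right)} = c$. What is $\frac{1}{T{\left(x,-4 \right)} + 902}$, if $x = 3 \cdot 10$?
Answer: $\frac{1}{932} \approx 0.001073$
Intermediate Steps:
$x = 30$
$\frac{1}{T{\left(x,-4 \right)} + 902} = \frac{1}{30 + 902} = \frac{1}{932}$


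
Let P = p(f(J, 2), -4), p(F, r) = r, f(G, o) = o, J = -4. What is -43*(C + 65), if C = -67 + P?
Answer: 258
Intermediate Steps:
P = -4
C = -71 (C = -67 - 4 = -71)
-43*(C + 65) = -43*(-71 + 65) = -43*(-6) = 258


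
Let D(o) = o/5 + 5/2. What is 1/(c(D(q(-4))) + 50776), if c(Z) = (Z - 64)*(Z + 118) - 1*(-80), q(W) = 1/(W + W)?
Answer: 1600/69510041 ≈ 2.3018e-5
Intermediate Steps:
q(W) = 1/(2*W)
D(o) = 5/2 + o/5 (D(o) = o*(⅕) + 5*(½) = o/5 + 5/2 = 5/2 + o/5)
c(Z) = 80 + (-64 + Z)*(118 + Z) (c(Z) = (-64 + Z)*(118 + Z) + 80 = 80 + (-64 + Z)*(118 + Z))
1/(c(D(q(-4))) + 50776) = 1/((-7472 + (5/2 + ((½)/(-4))/5)² + 54*(5/2 + ((½)/(-4))/5)) + 50776) = 1/((-7472 + (5/2 + ((½)*(-¼))/5)² + 54*(5/2 + ((½)*(-¼))/5)) + 50776) = 1/((-7472 + (5/2 + (⅕)*(-⅛))² + 54*(5/2 + (⅕)*(-⅛))) + 50776) = 1/((-7472 + (5/2 - 1/40)² + 54*(5/2 - 1/40)) + 50776) = 1/((-7472 + (99/40)² + 54*(99/40)) + 50776) = 1/((-7472 + 9801/1600 + 2673/20) + 50776) = 1/(-11731559/1600 + 50776) = 1/(69510041/1600) = 1600/69510041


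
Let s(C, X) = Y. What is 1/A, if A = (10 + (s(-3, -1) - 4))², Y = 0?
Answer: 1/36 ≈ 0.027778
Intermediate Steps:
s(C, X) = 0
A = 36 (A = (10 + (0 - 4))² = (10 - 4)² = 6² = 36)
1/A = 1/36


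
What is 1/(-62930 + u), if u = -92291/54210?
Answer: -54210/3411527591 ≈ -1.5890e-5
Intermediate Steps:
u = -92291/54210 (u = -92291*1/54210 = -92291/54210 ≈ -1.7025)
1/(-62930 + u) = 1/(-62930 - 92291/54210) = 1/(-3411527591/54210) = -54210/3411527591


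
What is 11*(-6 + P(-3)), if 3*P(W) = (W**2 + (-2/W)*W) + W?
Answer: -154/3 ≈ -51.333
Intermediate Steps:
P(W) = -2/3 + W/3 + W**2/3 (P(W) = ((W**2 + (-2/W)*W) + W)/3 = ((W**2 - 2) + W)/3 = ((-2 + W**2) + W)/3 = (-2 + W + W**2)/3 = -2/3 + W/3 + W**2/3)
11*(-6 + P(-3)) = 11*(-6 + (-2/3 + (1/3)*(-3) + (1/3)*(-3)**2)) = 11*(-6 + (-2/3 - 1 + (1/3)*9)) = 11*(-6 + (-2/3 - 1 + 3)) = 11*(-6 + 4/3) = 11*(-14/3) = -154/3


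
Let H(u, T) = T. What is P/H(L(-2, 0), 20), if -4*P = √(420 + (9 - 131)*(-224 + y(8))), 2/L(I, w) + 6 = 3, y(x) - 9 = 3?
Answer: -√6571/40 ≈ -2.0265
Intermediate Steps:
y(x) = 12 (y(x) = 9 + 3 = 12)
L(I, w) = -⅔ (L(I, w) = 2/(-6 + 3) = 2/(-3) = 2*(-⅓) = -⅔)
P = -√6571/2 (P = -√(420 + (9 - 131)*(-224 + 12))/4 = -√(420 - 122*(-212))/4 = -√(420 + 25864)/4 = -√6571/2 ≈ -40.531)
P/H(L(-2, 0), 20) = -√6571/2/20 = -√6571/2*(1/20) = -√6571/40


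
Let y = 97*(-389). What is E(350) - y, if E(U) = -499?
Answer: 37234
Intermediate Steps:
y = -37733
E(350) - y = -499 - 1*(-37733) = -499 + 37733 = 37234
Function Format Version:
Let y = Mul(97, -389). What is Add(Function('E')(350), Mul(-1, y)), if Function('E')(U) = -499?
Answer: 37234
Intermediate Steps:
y = -37733
Add(Function('E')(350), Mul(-1, y)) = Add(-499, Mul(-1, -37733)) = Add(-499, 37733) = 37234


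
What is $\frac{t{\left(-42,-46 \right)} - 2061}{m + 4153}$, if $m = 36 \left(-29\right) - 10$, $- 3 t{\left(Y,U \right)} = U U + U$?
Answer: $- \frac{917}{1033} \approx -0.88771$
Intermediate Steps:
$t{\left(Y,U \right)} = - \frac{U}{3} - \frac{U^{2}}{3}$ ($t{\left(Y,U \right)} = - \frac{U U + U}{3} = - \frac{U^{2} + U}{3} = - \frac{U + U^{2}}{3} = - \frac{U}{3} - \frac{U^{2}}{3}$)
$m = -1054$ ($m = -1044 - 10 = -1054$)
$\frac{t{\left(-42,-46 \right)} - 2061}{m + 4153} = \frac{\left(- \frac{1}{3}\right) \left(-46\right) \left(1 - 46\right) - 2061}{-1054 + 4153} = \frac{\left(- \frac{1}{3}\right) \left(-46\right) \left(-45\right) - 2061}{3099} = \left(-690 - 2061\right) \frac{1}{3099} = \left(-2751\right) \frac{1}{3099} = - \frac{917}{1033}$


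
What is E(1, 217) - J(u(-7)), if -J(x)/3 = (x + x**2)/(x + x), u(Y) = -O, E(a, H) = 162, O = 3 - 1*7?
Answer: 339/2 ≈ 169.50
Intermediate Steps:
O = -4 (O = 3 - 7 = -4)
u(Y) = 4 (u(Y) = -1*(-4) = 4)
J(x) = -3*(x + x**2)/(2*x) (J(x) = -3*(x + x**2)/(x + x) = -3*(x + x**2)/(2*x))
E(1, 217) - J(u(-7)) = 162 - (-3/2 - 3/2*4) = 162 - (-3/2 - 6) = 162 - 1*(-15/2) = 162 + 15/2 = 339/2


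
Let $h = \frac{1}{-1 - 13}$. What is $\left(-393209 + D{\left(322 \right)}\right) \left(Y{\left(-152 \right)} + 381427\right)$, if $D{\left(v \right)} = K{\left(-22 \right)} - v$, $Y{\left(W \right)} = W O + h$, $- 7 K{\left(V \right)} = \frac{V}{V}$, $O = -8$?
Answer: $- \frac{7378513540359}{49} \approx -1.5058 \cdot 10^{11}$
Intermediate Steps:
$K{\left(V \right)} = - \frac{1}{7}$ ($K{\left(V \right)} = - \frac{V \frac{1}{V}}{7} = \left(- \frac{1}{7}\right) 1 = - \frac{1}{7}$)
$h = - \frac{1}{14}$ ($h = \frac{1}{-14} = - \frac{1}{14} \approx -0.071429$)
$Y{\left(W \right)} = - \frac{1}{14} - 8 W$ ($Y{\left(W \right)} = W \left(-8\right) - \frac{1}{14} = - 8 W - \frac{1}{14} = - \frac{1}{14} - 8 W$)
$D{\left(v \right)} = - \frac{1}{7} - v$
$\left(-393209 + D{\left(322 \right)}\right) \left(Y{\left(-152 \right)} + 381427\right) = \left(-393209 - \frac{2255}{7}\right) \left(\left(- \frac{1}{14} - -1216\right) + 381427\right) = \left(-393209 - \frac{2255}{7}\right) \left(\left(- \frac{1}{14} + 1216\right) + 381427\right) = \left(-393209 - \frac{2255}{7}\right) \left(\frac{17023}{14} + 381427\right) = \left(- \frac{2754718}{7}\right) \frac{5357001}{14} = - \frac{7378513540359}{49}$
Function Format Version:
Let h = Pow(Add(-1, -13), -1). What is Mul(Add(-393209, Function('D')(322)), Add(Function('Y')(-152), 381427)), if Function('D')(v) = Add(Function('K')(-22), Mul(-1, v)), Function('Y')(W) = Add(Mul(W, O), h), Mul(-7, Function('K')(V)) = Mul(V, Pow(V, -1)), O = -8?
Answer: Rational(-7378513540359, 49) ≈ -1.5058e+11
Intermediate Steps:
Function('K')(V) = Rational(-1, 7) (Function('K')(V) = Mul(Rational(-1, 7), Mul(V, Pow(V, -1))) = Mul(Rational(-1, 7), 1) = Rational(-1, 7))
h = Rational(-1, 14) (h = Pow(-14, -1) = Rational(-1, 14) ≈ -0.071429)
Function('Y')(W) = Add(Rational(-1, 14), Mul(-8, W)) (Function('Y')(W) = Add(Mul(W, -8), Rational(-1, 14)) = Add(Mul(-8, W), Rational(-1, 14)) = Add(Rational(-1, 14), Mul(-8, W)))
Function('D')(v) = Add(Rational(-1, 7), Mul(-1, v))
Mul(Add(-393209, Function('D')(322)), Add(Function('Y')(-152), 381427)) = Mul(Add(-393209, Add(Rational(-1, 7), Mul(-1, 322))), Add(Add(Rational(-1, 14), Mul(-8, -152)), 381427)) = Mul(Add(-393209, Add(Rational(-1, 7), -322)), Add(Add(Rational(-1, 14), 1216), 381427)) = Mul(Add(-393209, Rational(-2255, 7)), Add(Rational(17023, 14), 381427)) = Mul(Rational(-2754718, 7), Rational(5357001, 14)) = Rational(-7378513540359, 49)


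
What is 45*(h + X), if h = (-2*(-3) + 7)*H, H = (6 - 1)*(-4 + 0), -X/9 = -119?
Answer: 36495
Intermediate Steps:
X = 1071 (X = -9*(-119) = 1071)
H = -20 (H = 5*(-4) = -20)
h = -260 (h = (-2*(-3) + 7)*(-20) = (6 + 7)*(-20) = 13*(-20) = -260)
45*(h + X) = 45*(-260 + 1071) = 45*811 = 36495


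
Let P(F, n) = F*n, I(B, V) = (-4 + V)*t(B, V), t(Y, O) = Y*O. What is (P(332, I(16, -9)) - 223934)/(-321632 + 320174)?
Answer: -198785/729 ≈ -272.68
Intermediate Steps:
t(Y, O) = O*Y
I(B, V) = B*V*(-4 + V) (I(B, V) = (-4 + V)*(V*B) = (-4 + V)*(B*V) = B*V*(-4 + V))
(P(332, I(16, -9)) - 223934)/(-321632 + 320174) = (332*(16*(-9)*(-4 - 9)) - 223934)/(-321632 + 320174) = (332*(16*(-9)*(-13)) - 223934)/(-1458) = (332*1872 - 223934)*(-1/1458) = (621504 - 223934)*(-1/1458) = 397570*(-1/1458) = -198785/729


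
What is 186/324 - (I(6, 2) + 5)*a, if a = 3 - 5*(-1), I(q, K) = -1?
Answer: -1697/54 ≈ -31.426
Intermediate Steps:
a = 8 (a = 3 + 5 = 8)
186/324 - (I(6, 2) + 5)*a = 186/324 - (-1 + 5)*8 = 186*(1/324) - 4*8 = 31/54 - 1*32 = 31/54 - 32 = -1697/54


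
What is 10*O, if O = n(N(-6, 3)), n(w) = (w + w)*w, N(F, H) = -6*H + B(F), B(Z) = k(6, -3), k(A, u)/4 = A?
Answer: 720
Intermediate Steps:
k(A, u) = 4*A
B(Z) = 24 (B(Z) = 4*6 = 24)
N(F, H) = 24 - 6*H (N(F, H) = -6*H + 24 = 24 - 6*H)
n(w) = 2*w**2 (n(w) = (2*w)*w = 2*w**2)
O = 72 (O = 2*(24 - 6*3)**2 = 2*(24 - 18)**2 = 2*6**2 = 2*36 = 72)
10*O = 10*72 = 720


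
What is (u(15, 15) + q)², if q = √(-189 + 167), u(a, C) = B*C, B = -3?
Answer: (45 - I*√22)² ≈ 2003.0 - 422.14*I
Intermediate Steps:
u(a, C) = -3*C
q = I*√22 (q = √(-22) = I*√22 ≈ 4.6904*I)
(u(15, 15) + q)² = (-3*15 + I*√22)² = (-45 + I*√22)²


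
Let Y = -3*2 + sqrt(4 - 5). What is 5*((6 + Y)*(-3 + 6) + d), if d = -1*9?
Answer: -45 + 15*I ≈ -45.0 + 15.0*I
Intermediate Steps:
Y = -6 + I (Y = -6 + sqrt(-1) = -6 + I ≈ -6.0 + 1.0*I)
d = -9
5*((6 + Y)*(-3 + 6) + d) = 5*((6 + (-6 + I))*(-3 + 6) - 9) = 5*(I*3 - 9) = 5*(3*I - 9) = 5*(-9 + 3*I) = -45 + 15*I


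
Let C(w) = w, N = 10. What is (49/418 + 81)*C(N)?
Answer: 169535/209 ≈ 811.17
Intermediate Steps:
(49/418 + 81)*C(N) = (49/418 + 81)*10 = (33907/418)*10 = 169535/209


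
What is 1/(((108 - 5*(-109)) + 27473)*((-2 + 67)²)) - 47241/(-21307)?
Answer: 431827620589/194766221650 ≈ 2.2172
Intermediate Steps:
1/(((108 - 5*(-109)) + 27473)*((-2 + 67)²)) - 47241/(-21307) = 1/(((108 + 545) + 27473)*(65²)) - 47241*(-1/21307) = 1/((653 + 27473)*4225) + 47241/21307 = (1/4225)/28126 + 47241/21307 = (1/28126)*(1/4225) + 47241/21307 = 1/118832350 + 47241/21307 = 431827620589/194766221650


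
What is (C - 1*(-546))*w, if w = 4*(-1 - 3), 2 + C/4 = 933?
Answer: -68320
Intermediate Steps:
C = 3724 (C = -8 + 4*933 = -8 + 3732 = 3724)
w = -16 (w = 4*(-4) = -16)
(C - 1*(-546))*w = (3724 - 1*(-546))*(-16) = (3724 + 546)*(-16) = 4270*(-16) = -68320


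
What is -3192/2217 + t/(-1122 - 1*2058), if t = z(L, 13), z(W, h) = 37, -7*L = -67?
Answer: -3410863/2350020 ≈ -1.4514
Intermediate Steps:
L = 67/7 (L = -⅐*(-67) = 67/7 ≈ 9.5714)
t = 37
-3192/2217 + t/(-1122 - 1*2058) = -3192/2217 + 37/(-1122 - 1*2058) = -3192*1/2217 + 37/(-1122 - 2058) = -1064/739 + 37/(-3180) = -1064/739 + 37*(-1/3180) = -1064/739 - 37/3180 = -3410863/2350020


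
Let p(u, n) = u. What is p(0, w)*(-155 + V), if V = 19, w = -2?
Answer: 0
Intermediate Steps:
p(0, w)*(-155 + V) = 0*(-155 + 19) = 0*(-136) = 0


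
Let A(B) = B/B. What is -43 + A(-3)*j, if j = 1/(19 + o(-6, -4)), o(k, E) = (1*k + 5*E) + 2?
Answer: -216/5 ≈ -43.200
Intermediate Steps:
o(k, E) = 2 + k + 5*E (o(k, E) = (k + 5*E) + 2 = 2 + k + 5*E)
A(B) = 1
j = -1/5 (j = 1/(19 + (2 - 6 + 5*(-4))) = 1/(19 + (2 - 6 - 20)) = 1/(19 - 24) = 1/(-5) = -1/5 ≈ -0.20000)
-43 + A(-3)*j = -43 + 1*(-1/5) = -43 - 1/5 = -216/5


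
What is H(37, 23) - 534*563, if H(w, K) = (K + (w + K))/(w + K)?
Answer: -18038437/60 ≈ -3.0064e+5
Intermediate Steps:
H(w, K) = (w + 2*K)/(K + w) (H(w, K) = (K + (K + w))/(K + w) = (w + 2*K)/(K + w))
H(37, 23) - 534*563 = (37 + 2*23)/(23 + 37) - 534*563 = (37 + 46)/60 - 300642 = (1/60)*83 - 300642 = 83/60 - 300642 = -18038437/60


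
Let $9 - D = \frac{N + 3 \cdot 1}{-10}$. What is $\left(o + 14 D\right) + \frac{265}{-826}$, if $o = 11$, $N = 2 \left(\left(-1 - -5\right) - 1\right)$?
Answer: $\frac{616523}{4130} \approx 149.28$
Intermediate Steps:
$N = 6$ ($N = 2 \left(\left(-1 + 5\right) - 1\right) = 2 \left(4 - 1\right) = 2 \cdot 3 = 6$)
$D = \frac{99}{10}$ ($D = 9 - \frac{6 + 3 \cdot 1}{-10} = 9 - \left(6 + 3\right) \left(- \frac{1}{10}\right) = 9 - 9 \left(- \frac{1}{10}\right) = 9 - - \frac{9}{10} = 9 + \frac{9}{10} = \frac{99}{10} \approx 9.9$)
$\left(o + 14 D\right) + \frac{265}{-826} = \left(11 + 14 \cdot \frac{99}{10}\right) + \frac{265}{-826} = \left(11 + \frac{693}{5}\right) + 265 \left(- \frac{1}{826}\right) = \frac{748}{5} - \frac{265}{826} = \frac{616523}{4130}$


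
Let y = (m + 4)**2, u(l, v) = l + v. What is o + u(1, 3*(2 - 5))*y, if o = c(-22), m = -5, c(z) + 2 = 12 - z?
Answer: 24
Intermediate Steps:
c(z) = 10 - z (c(z) = -2 + (12 - z) = 10 - z)
o = 32 (o = 10 - 1*(-22) = 10 + 22 = 32)
y = 1 (y = (-5 + 4)**2 = (-1)**2 = 1)
o + u(1, 3*(2 - 5))*y = 32 + (1 + 3*(2 - 5))*1 = 32 + (1 + 3*(-3))*1 = 32 + (1 - 9)*1 = 32 - 8*1 = 32 - 8 = 24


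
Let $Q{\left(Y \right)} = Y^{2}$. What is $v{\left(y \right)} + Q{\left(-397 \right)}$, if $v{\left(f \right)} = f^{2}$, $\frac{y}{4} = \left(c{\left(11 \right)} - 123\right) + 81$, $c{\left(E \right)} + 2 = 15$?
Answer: $171065$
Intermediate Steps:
$c{\left(E \right)} = 13$ ($c{\left(E \right)} = -2 + 15 = 13$)
$y = -116$ ($y = 4 \left(\left(13 - 123\right) + 81\right) = 4 \left(-110 + 81\right) = 4 \left(-29\right) = -116$)
$v{\left(y \right)} + Q{\left(-397 \right)} = \left(-116\right)^{2} + \left(-397\right)^{2} = 13456 + 157609 = 171065$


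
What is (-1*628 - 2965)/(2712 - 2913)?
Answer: 3593/201 ≈ 17.876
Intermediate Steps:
(-1*628 - 2965)/(2712 - 2913) = (-628 - 2965)/(-201) = -3593*(-1/201) = 3593/201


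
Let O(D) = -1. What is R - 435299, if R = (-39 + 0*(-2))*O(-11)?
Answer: -435260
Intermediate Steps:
R = 39 (R = (-39 + 0*(-2))*(-1) = (-39 + 0)*(-1) = -39*(-1) = 39)
R - 435299 = 39 - 435299 = -435260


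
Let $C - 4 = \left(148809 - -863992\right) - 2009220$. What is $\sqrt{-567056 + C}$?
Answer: $3 i \sqrt{173719} \approx 1250.4 i$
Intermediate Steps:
$C = -996415$ ($C = 4 + \left(\left(148809 - -863992\right) - 2009220\right) = 4 + \left(\left(148809 + 863992\right) - 2009220\right) = 4 + \left(1012801 - 2009220\right) = 4 - 996419 = -996415$)
$\sqrt{-567056 + C} = \sqrt{-567056 - 996415} = \sqrt{-1563471} = 3 i \sqrt{173719}$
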